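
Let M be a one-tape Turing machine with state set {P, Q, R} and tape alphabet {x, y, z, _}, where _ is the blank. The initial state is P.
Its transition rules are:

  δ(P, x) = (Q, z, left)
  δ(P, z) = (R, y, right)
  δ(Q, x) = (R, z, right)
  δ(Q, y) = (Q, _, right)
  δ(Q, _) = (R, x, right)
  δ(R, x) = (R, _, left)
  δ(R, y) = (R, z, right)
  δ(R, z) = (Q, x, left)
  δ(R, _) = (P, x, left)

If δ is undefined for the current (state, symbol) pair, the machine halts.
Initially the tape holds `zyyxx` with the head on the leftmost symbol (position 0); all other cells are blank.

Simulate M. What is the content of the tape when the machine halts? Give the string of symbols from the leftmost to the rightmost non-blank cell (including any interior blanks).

yzx_x

state=P head=0 tape=[z]yyxx   (P,z)→(R,y,right)
state=R head=1 tape=y[y]yxx   (R,y)→(R,z,right)
state=R head=2 tape=yz[y]xx   (R,y)→(R,z,right)
state=R head=3 tape=yzz[x]x   (R,x)→(R,_,left)
state=R head=2 tape=yz[z]_x   (R,z)→(Q,x,left)
state=Q head=1 tape=y[z]x_x
The non-blank tape span at halt is yzx_x.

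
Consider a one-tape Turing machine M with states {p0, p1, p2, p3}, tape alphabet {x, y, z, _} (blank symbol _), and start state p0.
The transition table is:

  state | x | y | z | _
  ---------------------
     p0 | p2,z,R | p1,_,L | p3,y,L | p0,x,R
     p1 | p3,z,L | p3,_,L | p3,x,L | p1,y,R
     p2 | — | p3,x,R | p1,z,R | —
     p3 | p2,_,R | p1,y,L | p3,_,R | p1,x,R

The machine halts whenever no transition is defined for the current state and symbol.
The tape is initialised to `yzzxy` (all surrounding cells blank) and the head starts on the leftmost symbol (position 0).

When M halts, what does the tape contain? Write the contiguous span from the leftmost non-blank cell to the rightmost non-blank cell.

p0 | ___[y]zzxy   read y → write _, move L, go to p1
p1 | __[_]_zzxy   read _ → write y, move R, go to p1
p1 | __y[_]zzxy   read _ → write y, move R, go to p1
p1 | __yy[z]zxy   read z → write x, move L, go to p3
p3 | __y[y]xzxy   read y → write y, move L, go to p1
p1 | __[y]yxzxy   read y → write _, move L, go to p3
p3 | _[_]_yxzxy   read _ → write x, move R, go to p1
p1 | _x[_]yxzxy   read _ → write y, move R, go to p1
p1 | _xy[y]xzxy   read y → write _, move L, go to p3
p3 | _x[y]_xzxy   read y → write y, move L, go to p1
p1 | _[x]y_xzxy   read x → write z, move L, go to p3
p3 | [_]zy_xzxy   read _ → write x, move R, go to p1
p1 | x[z]y_xzxy   read z → write x, move L, go to p3
p3 | [x]xy_xzxy   read x → write _, move R, go to p2
p2 | _[x]y_xzxy
The non-blank tape span at halt is xy_xzxy.

xy_xzxy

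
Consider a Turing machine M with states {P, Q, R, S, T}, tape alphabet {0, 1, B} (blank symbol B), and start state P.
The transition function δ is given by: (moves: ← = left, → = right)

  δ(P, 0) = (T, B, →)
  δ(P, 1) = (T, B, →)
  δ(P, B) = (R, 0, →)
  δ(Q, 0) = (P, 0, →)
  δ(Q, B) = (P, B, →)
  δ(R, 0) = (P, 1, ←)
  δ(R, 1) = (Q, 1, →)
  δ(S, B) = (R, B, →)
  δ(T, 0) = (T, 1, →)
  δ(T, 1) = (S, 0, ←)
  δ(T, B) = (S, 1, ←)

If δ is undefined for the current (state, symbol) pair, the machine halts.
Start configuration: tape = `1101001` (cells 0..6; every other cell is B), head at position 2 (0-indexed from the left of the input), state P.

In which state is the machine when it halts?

state=P head=2 tape=11[0]1001BBB   (P,0)→(T,B,→)
state=T head=3 tape=11B[1]001BBB   (T,1)→(S,0,←)
state=S head=2 tape=11[B]0001BBB   (S,B)→(R,B,→)
state=R head=3 tape=11B[0]001BBB   (R,0)→(P,1,←)
state=P head=2 tape=11[B]1001BBB   (P,B)→(R,0,→)
state=R head=3 tape=110[1]001BBB   (R,1)→(Q,1,→)
state=Q head=4 tape=1101[0]01BBB   (Q,0)→(P,0,→)
state=P head=5 tape=11010[0]1BBB   (P,0)→(T,B,→)
state=T head=6 tape=11010B[1]BBB   (T,1)→(S,0,←)
state=S head=5 tape=11010[B]0BBB   (S,B)→(R,B,→)
state=R head=6 tape=11010B[0]BBB   (R,0)→(P,1,←)
state=P head=5 tape=11010[B]1BBB   (P,B)→(R,0,→)
state=R head=6 tape=110100[1]BBB   (R,1)→(Q,1,→)
state=Q head=7 tape=1101001[B]BB   (Q,B)→(P,B,→)
state=P head=8 tape=1101001B[B]B   (P,B)→(R,0,→)
state=R head=9 tape=1101001B0[B]
No transition is defined for (R, B); M halts in state R.

R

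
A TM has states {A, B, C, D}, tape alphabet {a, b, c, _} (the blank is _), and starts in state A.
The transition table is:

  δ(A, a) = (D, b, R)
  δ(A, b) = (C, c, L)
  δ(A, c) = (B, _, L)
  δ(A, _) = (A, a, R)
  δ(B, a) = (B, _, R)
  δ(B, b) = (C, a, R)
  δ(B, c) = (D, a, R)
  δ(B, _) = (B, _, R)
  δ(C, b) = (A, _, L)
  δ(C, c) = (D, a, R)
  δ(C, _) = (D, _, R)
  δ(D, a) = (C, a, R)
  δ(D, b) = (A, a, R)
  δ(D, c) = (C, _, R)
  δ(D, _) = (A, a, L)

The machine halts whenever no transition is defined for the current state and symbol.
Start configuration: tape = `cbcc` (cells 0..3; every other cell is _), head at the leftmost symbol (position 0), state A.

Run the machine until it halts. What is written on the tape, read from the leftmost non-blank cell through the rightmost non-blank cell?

aa_aca

state=A head=0 tape=_[c]bcc___   (A,c)→(B,_,L)
state=B head=-1 tape=[_]_bcc___   (B,_)→(B,_,R)
state=B head=0 tape=_[_]bcc___   (B,_)→(B,_,R)
state=B head=1 tape=__[b]cc___   (B,b)→(C,a,R)
state=C head=2 tape=__a[c]c___   (C,c)→(D,a,R)
state=D head=3 tape=__aa[c]___   (D,c)→(C,_,R)
state=C head=4 tape=__aa_[_]__   (C,_)→(D,_,R)
state=D head=5 tape=__aa__[_]_   (D,_)→(A,a,L)
state=A head=4 tape=__aa_[_]a_   (A,_)→(A,a,R)
state=A head=5 tape=__aa_a[a]_   (A,a)→(D,b,R)
state=D head=6 tape=__aa_ab[_]   (D,_)→(A,a,L)
state=A head=5 tape=__aa_a[b]a   (A,b)→(C,c,L)
state=C head=4 tape=__aa_[a]ca
The non-blank tape span at halt is aa_aca.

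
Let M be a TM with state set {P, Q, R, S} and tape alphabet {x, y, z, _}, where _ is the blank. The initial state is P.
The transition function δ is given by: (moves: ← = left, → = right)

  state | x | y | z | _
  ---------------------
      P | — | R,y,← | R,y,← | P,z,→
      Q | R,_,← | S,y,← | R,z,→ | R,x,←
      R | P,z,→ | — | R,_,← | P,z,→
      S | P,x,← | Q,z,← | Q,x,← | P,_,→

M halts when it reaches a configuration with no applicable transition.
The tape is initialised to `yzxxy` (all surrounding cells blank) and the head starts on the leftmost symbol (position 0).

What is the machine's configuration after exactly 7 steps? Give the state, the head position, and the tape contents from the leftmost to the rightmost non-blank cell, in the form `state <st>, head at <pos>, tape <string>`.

P | __[y]zxxy   read y → write y, move ←, go to R
R | _[_]yzxxy   read _ → write z, move →, go to P
P | _z[y]zxxy   read y → write y, move ←, go to R
R | _[z]yzxxy   read z → write _, move ←, go to R
R | [_]_yzxxy   read _ → write z, move →, go to P
P | z[_]yzxxy   read _ → write z, move →, go to P
P | zz[y]zxxy   read y → write y, move ←, go to R
R | z[z]yzxxy
After 7 steps: state R, head at -1, tape zzyzxxy.

state R, head at -1, tape zzyzxxy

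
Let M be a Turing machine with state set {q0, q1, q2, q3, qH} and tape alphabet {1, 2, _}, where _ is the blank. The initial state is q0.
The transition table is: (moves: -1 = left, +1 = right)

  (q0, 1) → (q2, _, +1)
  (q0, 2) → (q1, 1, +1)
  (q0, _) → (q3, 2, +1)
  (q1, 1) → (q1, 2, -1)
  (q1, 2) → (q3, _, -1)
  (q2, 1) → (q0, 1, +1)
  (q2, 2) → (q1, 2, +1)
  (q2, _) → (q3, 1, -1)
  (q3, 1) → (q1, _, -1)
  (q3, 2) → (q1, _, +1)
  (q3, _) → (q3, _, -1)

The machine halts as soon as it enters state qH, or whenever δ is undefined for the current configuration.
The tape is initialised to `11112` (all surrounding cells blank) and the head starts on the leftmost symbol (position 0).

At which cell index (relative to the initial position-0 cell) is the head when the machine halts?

5

q0 | [1]1112_   read 1 → write _, move +1, go to q2
q2 | _[1]112_   read 1 → write 1, move +1, go to q0
q0 | _1[1]12_   read 1 → write _, move +1, go to q2
q2 | _1_[1]2_   read 1 → write 1, move +1, go to q0
q0 | _1_1[2]_   read 2 → write 1, move +1, go to q1
q1 | _1_11[_]
At halt the head is at cell 5.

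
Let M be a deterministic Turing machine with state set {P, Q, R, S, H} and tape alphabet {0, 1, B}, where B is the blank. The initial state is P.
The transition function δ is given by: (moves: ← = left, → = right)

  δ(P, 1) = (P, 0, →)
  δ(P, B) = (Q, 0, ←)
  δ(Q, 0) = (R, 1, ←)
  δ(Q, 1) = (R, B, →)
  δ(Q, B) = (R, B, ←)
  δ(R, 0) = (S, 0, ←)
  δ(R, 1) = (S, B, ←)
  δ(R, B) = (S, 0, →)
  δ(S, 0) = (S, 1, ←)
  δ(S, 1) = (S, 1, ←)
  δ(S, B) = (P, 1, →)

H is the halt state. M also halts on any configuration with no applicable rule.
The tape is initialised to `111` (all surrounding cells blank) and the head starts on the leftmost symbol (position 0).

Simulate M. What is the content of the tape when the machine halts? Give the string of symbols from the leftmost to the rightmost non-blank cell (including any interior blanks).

10010

state=P head=0 tape=B[1]11B   (P,1)→(P,0,→)
state=P head=1 tape=B0[1]1B   (P,1)→(P,0,→)
state=P head=2 tape=B00[1]B   (P,1)→(P,0,→)
state=P head=3 tape=B000[B]   (P,B)→(Q,0,←)
state=Q head=2 tape=B00[0]0   (Q,0)→(R,1,←)
state=R head=1 tape=B0[0]10   (R,0)→(S,0,←)
state=S head=0 tape=B[0]010   (S,0)→(S,1,←)
state=S head=-1 tape=[B]1010   (S,B)→(P,1,→)
state=P head=0 tape=1[1]010   (P,1)→(P,0,→)
state=P head=1 tape=10[0]10
The non-blank tape span at halt is 10010.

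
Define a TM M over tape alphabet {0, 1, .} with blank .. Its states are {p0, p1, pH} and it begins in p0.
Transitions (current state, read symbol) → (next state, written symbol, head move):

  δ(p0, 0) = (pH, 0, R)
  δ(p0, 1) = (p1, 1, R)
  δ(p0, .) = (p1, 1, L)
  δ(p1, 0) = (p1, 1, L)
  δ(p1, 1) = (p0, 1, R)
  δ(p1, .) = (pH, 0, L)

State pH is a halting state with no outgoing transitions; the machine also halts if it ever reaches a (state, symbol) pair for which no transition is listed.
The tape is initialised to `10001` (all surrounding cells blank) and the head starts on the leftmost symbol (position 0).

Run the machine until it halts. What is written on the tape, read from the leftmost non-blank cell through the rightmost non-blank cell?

1111110

state=p0 head=0 tape=[1]0001..   (p0,1)→(p1,1,R)
state=p1 head=1 tape=1[0]001..   (p1,0)→(p1,1,L)
state=p1 head=0 tape=[1]1001..   (p1,1)→(p0,1,R)
state=p0 head=1 tape=1[1]001..   (p0,1)→(p1,1,R)
state=p1 head=2 tape=11[0]01..   (p1,0)→(p1,1,L)
state=p1 head=1 tape=1[1]101..   (p1,1)→(p0,1,R)
state=p0 head=2 tape=11[1]01..   (p0,1)→(p1,1,R)
state=p1 head=3 tape=111[0]1..   (p1,0)→(p1,1,L)
state=p1 head=2 tape=11[1]11..   (p1,1)→(p0,1,R)
state=p0 head=3 tape=111[1]1..   (p0,1)→(p1,1,R)
state=p1 head=4 tape=1111[1]..   (p1,1)→(p0,1,R)
state=p0 head=5 tape=11111[.].   (p0,.)→(p1,1,L)
state=p1 head=4 tape=1111[1]1.   (p1,1)→(p0,1,R)
state=p0 head=5 tape=11111[1].   (p0,1)→(p1,1,R)
state=p1 head=6 tape=111111[.]   (p1,.)→(pH,0,L)
state=pH head=5 tape=11111[1]0
The non-blank tape span at halt is 1111110.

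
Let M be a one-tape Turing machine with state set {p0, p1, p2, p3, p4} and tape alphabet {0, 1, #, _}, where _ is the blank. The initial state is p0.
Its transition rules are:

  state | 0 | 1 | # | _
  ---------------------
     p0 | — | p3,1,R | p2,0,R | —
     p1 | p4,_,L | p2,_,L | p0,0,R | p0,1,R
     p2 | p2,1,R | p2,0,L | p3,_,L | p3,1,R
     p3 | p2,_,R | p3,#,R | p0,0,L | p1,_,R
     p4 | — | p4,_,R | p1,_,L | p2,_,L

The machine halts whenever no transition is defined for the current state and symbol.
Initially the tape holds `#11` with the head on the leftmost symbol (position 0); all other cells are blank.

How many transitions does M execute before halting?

p0 | _[#]11____   read # → write 0, move R, go to p2
p2 | _0[1]1____   read 1 → write 0, move L, go to p2
p2 | _[0]01____   read 0 → write 1, move R, go to p2
p2 | _1[0]1____   read 0 → write 1, move R, go to p2
p2 | _11[1]____   read 1 → write 0, move L, go to p2
p2 | _1[1]0____   read 1 → write 0, move L, go to p2
p2 | _[1]00____   read 1 → write 0, move L, go to p2
p2 | [_]000____   read _ → write 1, move R, go to p3
p3 | 1[0]00____   read 0 → write _, move R, go to p2
p2 | 1_[0]0____   read 0 → write 1, move R, go to p2
p2 | 1_1[0]____   read 0 → write 1, move R, go to p2
p2 | 1_11[_]___   read _ → write 1, move R, go to p3
p3 | 1_111[_]__   read _ → write _, move R, go to p1
p1 | 1_111_[_]_   read _ → write 1, move R, go to p0
p0 | 1_111_1[_]
M halts after 14 transitions.

14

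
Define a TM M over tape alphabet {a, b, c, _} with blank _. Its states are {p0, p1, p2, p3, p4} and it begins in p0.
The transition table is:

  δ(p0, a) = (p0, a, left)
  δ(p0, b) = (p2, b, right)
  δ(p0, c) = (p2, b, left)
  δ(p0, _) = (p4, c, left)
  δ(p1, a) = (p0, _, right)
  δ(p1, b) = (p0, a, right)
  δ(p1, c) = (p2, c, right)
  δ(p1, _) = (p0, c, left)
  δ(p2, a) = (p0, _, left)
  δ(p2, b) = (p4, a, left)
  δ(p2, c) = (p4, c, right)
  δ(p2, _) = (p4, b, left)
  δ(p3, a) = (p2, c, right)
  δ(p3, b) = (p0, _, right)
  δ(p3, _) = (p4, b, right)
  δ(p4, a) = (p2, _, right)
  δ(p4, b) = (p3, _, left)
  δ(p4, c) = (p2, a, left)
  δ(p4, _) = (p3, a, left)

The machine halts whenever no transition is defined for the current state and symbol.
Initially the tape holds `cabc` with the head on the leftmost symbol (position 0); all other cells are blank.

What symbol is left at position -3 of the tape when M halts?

a

p0 | ________[c]abc   read c → write b, move left, go to p2
p2 | _______[_]babc   read _ → write b, move left, go to p4
p4 | ______[_]bbabc   read _ → write a, move left, go to p3
p3 | _____[_]abbabc   read _ → write b, move right, go to p4
p4 | _____b[a]bbabc   read a → write _, move right, go to p2
p2 | _____b_[b]babc   read b → write a, move left, go to p4
p4 | _____b[_]ababc   read _ → write a, move left, go to p3
p3 | _____[b]aababc   read b → write _, move right, go to p0
p0 | ______[a]ababc   read a → write a, move left, go to p0
p0 | _____[_]aababc   read _ → write c, move left, go to p4
p4 | ____[_]caababc   read _ → write a, move left, go to p3
p3 | ___[_]acaababc   read _ → write b, move right, go to p4
p4 | ___b[a]caababc   read a → write _, move right, go to p2
p2 | ___b_[c]aababc   read c → write c, move right, go to p4
p4 | ___b_c[a]ababc   read a → write _, move right, go to p2
p2 | ___b_c_[a]babc   read a → write _, move left, go to p0
p0 | ___b_c[_]_babc   read _ → write c, move left, go to p4
p4 | ___b_[c]c_babc   read c → write a, move left, go to p2
p2 | ___b[_]ac_babc   read _ → write b, move left, go to p4
p4 | ___[b]bac_babc   read b → write _, move left, go to p3
p3 | __[_]_bac_babc   read _ → write b, move right, go to p4
p4 | __b[_]bac_babc   read _ → write a, move left, go to p3
p3 | __[b]abac_babc   read b → write _, move right, go to p0
p0 | ___[a]bac_babc   read a → write a, move left, go to p0
p0 | __[_]abac_babc   read _ → write c, move left, go to p4
p4 | _[_]cabac_babc   read _ → write a, move left, go to p3
p3 | [_]acabac_babc   read _ → write b, move right, go to p4
p4 | b[a]cabac_babc   read a → write _, move right, go to p2
p2 | b_[c]abac_babc   read c → write c, move right, go to p4
p4 | b_c[a]bac_babc   read a → write _, move right, go to p2
p2 | b_c_[b]ac_babc   read b → write a, move left, go to p4
p4 | b_c[_]aac_babc   read _ → write a, move left, go to p3
p3 | b_[c]aaac_babc
Cell -3 holds a when M halts.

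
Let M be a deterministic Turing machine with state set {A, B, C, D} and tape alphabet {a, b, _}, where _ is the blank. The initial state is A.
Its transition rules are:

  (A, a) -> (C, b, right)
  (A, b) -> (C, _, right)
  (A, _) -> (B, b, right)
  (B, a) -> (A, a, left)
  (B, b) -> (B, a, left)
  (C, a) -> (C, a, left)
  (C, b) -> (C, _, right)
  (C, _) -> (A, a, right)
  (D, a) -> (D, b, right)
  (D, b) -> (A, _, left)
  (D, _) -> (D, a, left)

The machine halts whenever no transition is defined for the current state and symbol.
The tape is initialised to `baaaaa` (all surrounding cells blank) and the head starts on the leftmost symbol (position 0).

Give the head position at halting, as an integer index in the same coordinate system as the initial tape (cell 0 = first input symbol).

8

A | [b]aaaaa___   read b → write _, move right, go to C
C | _[a]aaaa___   read a → write a, move left, go to C
C | [_]aaaaa___   read _ → write a, move right, go to A
A | a[a]aaaa___   read a → write b, move right, go to C
C | ab[a]aaa___   read a → write a, move left, go to C
C | a[b]aaaa___   read b → write _, move right, go to C
C | a_[a]aaa___   read a → write a, move left, go to C
C | a[_]aaaa___   read _ → write a, move right, go to A
A | aa[a]aaa___   read a → write b, move right, go to C
C | aab[a]aa___   read a → write a, move left, go to C
C | aa[b]aaa___   read b → write _, move right, go to C
C | aa_[a]aa___   read a → write a, move left, go to C
C | aa[_]aaa___   read _ → write a, move right, go to A
A | aaa[a]aa___   read a → write b, move right, go to C
C | aaab[a]a___   read a → write a, move left, go to C
C | aaa[b]aa___   read b → write _, move right, go to C
C | aaa_[a]a___   read a → write a, move left, go to C
C | aaa[_]aa___   read _ → write a, move right, go to A
A | aaaa[a]a___   read a → write b, move right, go to C
C | aaaab[a]___   read a → write a, move left, go to C
C | aaaa[b]a___   read b → write _, move right, go to C
C | aaaa_[a]___   read a → write a, move left, go to C
C | aaaa[_]a___   read _ → write a, move right, go to A
A | aaaaa[a]___   read a → write b, move right, go to C
C | aaaaab[_]__   read _ → write a, move right, go to A
A | aaaaaba[_]_   read _ → write b, move right, go to B
B | aaaaabab[_]
At halt the head is at cell 8.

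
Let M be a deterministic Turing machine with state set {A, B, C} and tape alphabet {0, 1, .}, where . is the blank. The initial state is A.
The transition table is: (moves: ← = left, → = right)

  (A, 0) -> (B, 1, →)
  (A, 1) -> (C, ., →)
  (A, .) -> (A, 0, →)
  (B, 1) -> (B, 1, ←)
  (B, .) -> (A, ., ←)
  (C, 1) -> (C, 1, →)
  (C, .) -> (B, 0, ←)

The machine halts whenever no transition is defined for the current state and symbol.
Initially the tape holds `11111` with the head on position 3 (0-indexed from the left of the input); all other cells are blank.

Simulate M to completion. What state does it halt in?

B

A | .111[1]1.   read 1 → write ., move →, go to C
C | .111.[1].   read 1 → write 1, move →, go to C
C | .111.1[.]   read . → write 0, move ←, go to B
B | .111.[1]0   read 1 → write 1, move ←, go to B
B | .111[.]10   read . → write ., move ←, go to A
A | .11[1].10   read 1 → write ., move →, go to C
C | .11.[.]10   read . → write 0, move ←, go to B
B | .11[.]010   read . → write ., move ←, go to A
A | .1[1].010   read 1 → write ., move →, go to C
C | .1.[.]010   read . → write 0, move ←, go to B
B | .1[.]0010   read . → write ., move ←, go to A
A | .[1].0010   read 1 → write ., move →, go to C
C | ..[.]0010   read . → write 0, move ←, go to B
B | .[.]00010   read . → write ., move ←, go to A
A | [.].00010   read . → write 0, move →, go to A
A | 0[.]00010   read . → write 0, move →, go to A
A | 00[0]0010   read 0 → write 1, move →, go to B
B | 001[0]010
No transition is defined for (B, 0); M halts in state B.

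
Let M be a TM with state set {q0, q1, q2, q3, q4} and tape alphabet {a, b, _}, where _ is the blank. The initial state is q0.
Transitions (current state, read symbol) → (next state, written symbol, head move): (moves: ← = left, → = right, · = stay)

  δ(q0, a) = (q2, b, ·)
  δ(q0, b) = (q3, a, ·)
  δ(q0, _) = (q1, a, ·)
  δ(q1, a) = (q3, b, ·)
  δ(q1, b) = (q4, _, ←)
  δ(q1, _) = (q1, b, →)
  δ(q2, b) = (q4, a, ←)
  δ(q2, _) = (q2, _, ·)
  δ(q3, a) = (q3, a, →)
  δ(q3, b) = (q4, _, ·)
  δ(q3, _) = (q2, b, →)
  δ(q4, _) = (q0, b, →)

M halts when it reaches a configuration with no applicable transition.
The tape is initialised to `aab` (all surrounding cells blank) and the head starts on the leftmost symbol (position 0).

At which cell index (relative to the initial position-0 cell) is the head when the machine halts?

-1

q0 | _[a]ab   read a → write b, move ·, go to q2
q2 | _[b]ab   read b → write a, move ←, go to q4
q4 | [_]aab   read _ → write b, move →, go to q0
q0 | b[a]ab   read a → write b, move ·, go to q2
q2 | b[b]ab   read b → write a, move ←, go to q4
q4 | [b]aab
At halt the head is at cell -1.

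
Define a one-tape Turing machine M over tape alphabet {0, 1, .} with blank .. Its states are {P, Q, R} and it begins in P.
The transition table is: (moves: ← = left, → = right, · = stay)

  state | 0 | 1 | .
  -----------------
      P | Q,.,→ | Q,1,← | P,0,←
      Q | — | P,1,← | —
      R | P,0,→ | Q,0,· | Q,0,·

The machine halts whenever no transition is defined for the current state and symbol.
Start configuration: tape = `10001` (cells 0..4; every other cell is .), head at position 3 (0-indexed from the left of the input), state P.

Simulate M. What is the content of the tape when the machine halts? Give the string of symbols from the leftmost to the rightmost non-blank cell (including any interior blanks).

state=P head=3 tape=100[0]1   (P,0)→(Q,.,→)
state=Q head=4 tape=100.[1]   (Q,1)→(P,1,←)
state=P head=3 tape=100[.]1   (P,.)→(P,0,←)
state=P head=2 tape=10[0]01   (P,0)→(Q,.,→)
state=Q head=3 tape=10.[0]1
The non-blank tape span at halt is 10.01.

10.01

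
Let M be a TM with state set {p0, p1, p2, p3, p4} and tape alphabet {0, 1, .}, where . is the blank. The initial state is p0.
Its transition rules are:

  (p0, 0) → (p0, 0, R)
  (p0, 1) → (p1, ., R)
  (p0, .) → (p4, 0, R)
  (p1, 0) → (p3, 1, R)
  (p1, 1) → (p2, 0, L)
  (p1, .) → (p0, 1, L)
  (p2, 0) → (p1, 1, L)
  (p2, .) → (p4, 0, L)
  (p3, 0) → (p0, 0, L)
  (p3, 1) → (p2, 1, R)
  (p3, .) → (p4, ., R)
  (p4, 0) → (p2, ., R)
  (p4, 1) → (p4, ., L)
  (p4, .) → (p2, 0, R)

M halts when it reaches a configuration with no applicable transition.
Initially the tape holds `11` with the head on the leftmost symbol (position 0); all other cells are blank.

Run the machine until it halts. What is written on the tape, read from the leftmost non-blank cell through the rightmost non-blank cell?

101

state=p0 head=0 tape=.[1]1   (p0,1)→(p1,.,R)
state=p1 head=1 tape=..[1]   (p1,1)→(p2,0,L)
state=p2 head=0 tape=.[.]0   (p2,.)→(p4,0,L)
state=p4 head=-1 tape=[.]00   (p4,.)→(p2,0,R)
state=p2 head=0 tape=0[0]0   (p2,0)→(p1,1,L)
state=p1 head=-1 tape=[0]10   (p1,0)→(p3,1,R)
state=p3 head=0 tape=1[1]0   (p3,1)→(p2,1,R)
state=p2 head=1 tape=11[0]   (p2,0)→(p1,1,L)
state=p1 head=0 tape=1[1]1   (p1,1)→(p2,0,L)
state=p2 head=-1 tape=[1]01
The non-blank tape span at halt is 101.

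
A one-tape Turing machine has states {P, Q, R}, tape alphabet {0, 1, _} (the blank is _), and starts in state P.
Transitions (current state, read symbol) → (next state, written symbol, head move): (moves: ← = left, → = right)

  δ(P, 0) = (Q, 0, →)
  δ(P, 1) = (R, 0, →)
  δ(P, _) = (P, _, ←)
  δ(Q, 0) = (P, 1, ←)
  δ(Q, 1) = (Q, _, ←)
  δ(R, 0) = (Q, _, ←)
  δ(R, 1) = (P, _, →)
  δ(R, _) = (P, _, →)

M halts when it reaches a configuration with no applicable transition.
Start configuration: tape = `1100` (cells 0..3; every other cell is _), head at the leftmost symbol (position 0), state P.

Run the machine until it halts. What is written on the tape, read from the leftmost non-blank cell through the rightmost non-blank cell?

0_1

state=P head=0 tape=[1]100   (P,1)→(R,0,→)
state=R head=1 tape=0[1]00   (R,1)→(P,_,→)
state=P head=2 tape=0_[0]0   (P,0)→(Q,0,→)
state=Q head=3 tape=0_0[0]   (Q,0)→(P,1,←)
state=P head=2 tape=0_[0]1   (P,0)→(Q,0,→)
state=Q head=3 tape=0_0[1]   (Q,1)→(Q,_,←)
state=Q head=2 tape=0_[0]_   (Q,0)→(P,1,←)
state=P head=1 tape=0[_]1_   (P,_)→(P,_,←)
state=P head=0 tape=[0]_1_   (P,0)→(Q,0,→)
state=Q head=1 tape=0[_]1_
The non-blank tape span at halt is 0_1.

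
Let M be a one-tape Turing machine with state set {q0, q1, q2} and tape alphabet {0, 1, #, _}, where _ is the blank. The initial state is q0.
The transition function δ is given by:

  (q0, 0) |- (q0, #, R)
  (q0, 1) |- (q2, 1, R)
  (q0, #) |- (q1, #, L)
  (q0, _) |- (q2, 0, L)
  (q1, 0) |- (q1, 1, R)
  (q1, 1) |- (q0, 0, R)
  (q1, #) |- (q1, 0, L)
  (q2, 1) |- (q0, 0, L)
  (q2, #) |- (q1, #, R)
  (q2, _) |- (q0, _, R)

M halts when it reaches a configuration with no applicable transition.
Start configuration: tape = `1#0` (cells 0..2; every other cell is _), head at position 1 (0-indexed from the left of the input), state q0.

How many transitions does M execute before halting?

state=q0 head=1 tape=1[#]0__   (q0,#)→(q1,#,L)
state=q1 head=0 tape=[1]#0__   (q1,1)→(q0,0,R)
state=q0 head=1 tape=0[#]0__   (q0,#)→(q1,#,L)
state=q1 head=0 tape=[0]#0__   (q1,0)→(q1,1,R)
state=q1 head=1 tape=1[#]0__   (q1,#)→(q1,0,L)
state=q1 head=0 tape=[1]00__   (q1,1)→(q0,0,R)
state=q0 head=1 tape=0[0]0__   (q0,0)→(q0,#,R)
state=q0 head=2 tape=0#[0]__   (q0,0)→(q0,#,R)
state=q0 head=3 tape=0##[_]_   (q0,_)→(q2,0,L)
state=q2 head=2 tape=0#[#]0_   (q2,#)→(q1,#,R)
state=q1 head=3 tape=0##[0]_   (q1,0)→(q1,1,R)
state=q1 head=4 tape=0##1[_]
M halts after 11 transitions.

11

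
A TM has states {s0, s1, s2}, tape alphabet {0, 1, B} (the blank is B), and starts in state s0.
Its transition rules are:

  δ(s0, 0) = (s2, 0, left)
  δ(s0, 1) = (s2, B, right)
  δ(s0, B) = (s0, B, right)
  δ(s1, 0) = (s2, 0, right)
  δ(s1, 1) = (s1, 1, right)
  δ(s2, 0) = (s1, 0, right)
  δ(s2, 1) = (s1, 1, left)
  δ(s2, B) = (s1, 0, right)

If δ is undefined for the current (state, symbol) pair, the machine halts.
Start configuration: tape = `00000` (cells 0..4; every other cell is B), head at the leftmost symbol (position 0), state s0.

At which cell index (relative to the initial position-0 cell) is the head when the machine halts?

6

state=s0 head=0 tape=B[0]0000BB   (s0,0)→(s2,0,left)
state=s2 head=-1 tape=[B]00000BB   (s2,B)→(s1,0,right)
state=s1 head=0 tape=0[0]0000BB   (s1,0)→(s2,0,right)
state=s2 head=1 tape=00[0]000BB   (s2,0)→(s1,0,right)
state=s1 head=2 tape=000[0]00BB   (s1,0)→(s2,0,right)
state=s2 head=3 tape=0000[0]0BB   (s2,0)→(s1,0,right)
state=s1 head=4 tape=00000[0]BB   (s1,0)→(s2,0,right)
state=s2 head=5 tape=000000[B]B   (s2,B)→(s1,0,right)
state=s1 head=6 tape=0000000[B]
At halt the head is at cell 6.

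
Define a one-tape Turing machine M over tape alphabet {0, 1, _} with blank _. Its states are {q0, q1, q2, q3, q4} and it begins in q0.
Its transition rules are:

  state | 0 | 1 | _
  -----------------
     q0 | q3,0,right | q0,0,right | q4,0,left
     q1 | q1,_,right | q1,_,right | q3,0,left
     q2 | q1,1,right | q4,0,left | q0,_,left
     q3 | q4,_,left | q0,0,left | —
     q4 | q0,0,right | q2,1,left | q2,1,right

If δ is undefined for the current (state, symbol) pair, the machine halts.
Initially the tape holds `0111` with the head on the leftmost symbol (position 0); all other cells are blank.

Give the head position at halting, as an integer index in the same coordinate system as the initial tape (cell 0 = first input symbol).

q0 | [0]111_   read 0 → write 0, move right, go to q3
q3 | 0[1]11_   read 1 → write 0, move left, go to q0
q0 | [0]011_   read 0 → write 0, move right, go to q3
q3 | 0[0]11_   read 0 → write _, move left, go to q4
q4 | [0]_11_   read 0 → write 0, move right, go to q0
q0 | 0[_]11_   read _ → write 0, move left, go to q4
q4 | [0]011_   read 0 → write 0, move right, go to q0
q0 | 0[0]11_   read 0 → write 0, move right, go to q3
q3 | 00[1]1_   read 1 → write 0, move left, go to q0
q0 | 0[0]01_   read 0 → write 0, move right, go to q3
q3 | 00[0]1_   read 0 → write _, move left, go to q4
q4 | 0[0]_1_   read 0 → write 0, move right, go to q0
q0 | 00[_]1_   read _ → write 0, move left, go to q4
q4 | 0[0]01_   read 0 → write 0, move right, go to q0
q0 | 00[0]1_   read 0 → write 0, move right, go to q3
q3 | 000[1]_   read 1 → write 0, move left, go to q0
q0 | 00[0]0_   read 0 → write 0, move right, go to q3
q3 | 000[0]_   read 0 → write _, move left, go to q4
q4 | 00[0]__   read 0 → write 0, move right, go to q0
q0 | 000[_]_   read _ → write 0, move left, go to q4
q4 | 00[0]0_   read 0 → write 0, move right, go to q0
q0 | 000[0]_   read 0 → write 0, move right, go to q3
q3 | 0000[_]
At halt the head is at cell 4.

4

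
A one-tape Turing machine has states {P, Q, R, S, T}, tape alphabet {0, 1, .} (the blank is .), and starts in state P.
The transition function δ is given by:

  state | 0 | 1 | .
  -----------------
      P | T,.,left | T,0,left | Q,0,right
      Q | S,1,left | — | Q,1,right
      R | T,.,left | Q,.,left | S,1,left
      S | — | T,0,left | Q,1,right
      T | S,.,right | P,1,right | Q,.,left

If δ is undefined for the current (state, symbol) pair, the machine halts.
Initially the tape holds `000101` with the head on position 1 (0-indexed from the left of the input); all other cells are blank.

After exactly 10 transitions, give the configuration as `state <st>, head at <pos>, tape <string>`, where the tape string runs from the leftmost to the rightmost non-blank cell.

state T, head at -1, tape 1011101

state=P head=1 tape=.0[0]0101   (P,0)→(T,.,left)
state=T head=0 tape=.[0].0101   (T,0)→(S,.,right)
state=S head=1 tape=..[.]0101   (S,.)→(Q,1,right)
state=Q head=2 tape=..1[0]101   (Q,0)→(S,1,left)
state=S head=1 tape=..[1]1101   (S,1)→(T,0,left)
state=T head=0 tape=.[.]01101   (T,.)→(Q,.,left)
state=Q head=-1 tape=[.].01101   (Q,.)→(Q,1,right)
state=Q head=0 tape=1[.]01101   (Q,.)→(Q,1,right)
state=Q head=1 tape=11[0]1101   (Q,0)→(S,1,left)
state=S head=0 tape=1[1]11101   (S,1)→(T,0,left)
state=T head=-1 tape=[1]011101
After 10 steps: state T, head at -1, tape 1011101.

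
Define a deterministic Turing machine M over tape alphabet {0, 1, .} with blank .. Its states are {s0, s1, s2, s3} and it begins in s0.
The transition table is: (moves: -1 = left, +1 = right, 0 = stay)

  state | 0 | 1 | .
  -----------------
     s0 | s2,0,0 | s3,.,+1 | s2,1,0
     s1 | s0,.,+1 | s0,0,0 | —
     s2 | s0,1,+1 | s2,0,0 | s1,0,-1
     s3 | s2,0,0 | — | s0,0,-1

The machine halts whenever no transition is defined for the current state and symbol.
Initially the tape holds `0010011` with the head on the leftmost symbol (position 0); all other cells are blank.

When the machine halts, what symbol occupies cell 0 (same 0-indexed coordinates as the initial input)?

1

state=s0 head=0 tape=[0]010011   (s0,0)→(s2,0,0)
state=s2 head=0 tape=[0]010011   (s2,0)→(s0,1,+1)
state=s0 head=1 tape=1[0]10011   (s0,0)→(s2,0,0)
state=s2 head=1 tape=1[0]10011   (s2,0)→(s0,1,+1)
state=s0 head=2 tape=11[1]0011   (s0,1)→(s3,.,+1)
state=s3 head=3 tape=11.[0]011   (s3,0)→(s2,0,0)
state=s2 head=3 tape=11.[0]011   (s2,0)→(s0,1,+1)
state=s0 head=4 tape=11.1[0]11   (s0,0)→(s2,0,0)
state=s2 head=4 tape=11.1[0]11   (s2,0)→(s0,1,+1)
state=s0 head=5 tape=11.11[1]1   (s0,1)→(s3,.,+1)
state=s3 head=6 tape=11.11.[1]
Cell 0 holds 1 when M halts.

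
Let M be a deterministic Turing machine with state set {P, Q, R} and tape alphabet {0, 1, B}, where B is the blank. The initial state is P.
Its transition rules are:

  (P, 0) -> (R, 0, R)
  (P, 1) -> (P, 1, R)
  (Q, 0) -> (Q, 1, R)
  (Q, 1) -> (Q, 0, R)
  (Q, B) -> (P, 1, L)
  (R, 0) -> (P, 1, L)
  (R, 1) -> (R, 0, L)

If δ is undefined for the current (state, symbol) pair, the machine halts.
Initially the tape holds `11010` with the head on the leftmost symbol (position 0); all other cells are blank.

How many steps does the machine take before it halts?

15

state=P head=0 tape=[1]1010B   (P,1)→(P,1,R)
state=P head=1 tape=1[1]010B   (P,1)→(P,1,R)
state=P head=2 tape=11[0]10B   (P,0)→(R,0,R)
state=R head=3 tape=110[1]0B   (R,1)→(R,0,L)
state=R head=2 tape=11[0]00B   (R,0)→(P,1,L)
state=P head=1 tape=1[1]100B   (P,1)→(P,1,R)
state=P head=2 tape=11[1]00B   (P,1)→(P,1,R)
state=P head=3 tape=111[0]0B   (P,0)→(R,0,R)
state=R head=4 tape=1110[0]B   (R,0)→(P,1,L)
state=P head=3 tape=111[0]1B   (P,0)→(R,0,R)
state=R head=4 tape=1110[1]B   (R,1)→(R,0,L)
state=R head=3 tape=111[0]0B   (R,0)→(P,1,L)
state=P head=2 tape=11[1]10B   (P,1)→(P,1,R)
state=P head=3 tape=111[1]0B   (P,1)→(P,1,R)
state=P head=4 tape=1111[0]B   (P,0)→(R,0,R)
state=R head=5 tape=11110[B]
M halts after 15 transitions.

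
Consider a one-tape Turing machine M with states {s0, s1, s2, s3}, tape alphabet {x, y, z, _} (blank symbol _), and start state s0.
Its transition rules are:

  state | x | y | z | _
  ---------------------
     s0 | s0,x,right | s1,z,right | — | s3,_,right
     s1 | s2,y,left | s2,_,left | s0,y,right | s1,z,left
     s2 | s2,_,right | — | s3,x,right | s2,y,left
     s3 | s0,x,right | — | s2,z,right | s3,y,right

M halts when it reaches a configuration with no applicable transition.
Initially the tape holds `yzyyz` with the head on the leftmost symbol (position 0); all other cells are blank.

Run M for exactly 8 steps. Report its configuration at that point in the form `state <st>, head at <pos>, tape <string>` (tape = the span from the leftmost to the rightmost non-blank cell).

state s2, head at 4, tape zyxyzy

s0 | [y]zyyz_   read y → write z, move right, go to s1
s1 | z[z]yyz_   read z → write y, move right, go to s0
s0 | zy[y]yz_   read y → write z, move right, go to s1
s1 | zyz[y]z_   read y → write _, move left, go to s2
s2 | zy[z]_z_   read z → write x, move right, go to s3
s3 | zyx[_]z_   read _ → write y, move right, go to s3
s3 | zyxy[z]_   read z → write z, move right, go to s2
s2 | zyxyz[_]   read _ → write y, move left, go to s2
s2 | zyxy[z]y
After 8 steps: state s2, head at 4, tape zyxyzy.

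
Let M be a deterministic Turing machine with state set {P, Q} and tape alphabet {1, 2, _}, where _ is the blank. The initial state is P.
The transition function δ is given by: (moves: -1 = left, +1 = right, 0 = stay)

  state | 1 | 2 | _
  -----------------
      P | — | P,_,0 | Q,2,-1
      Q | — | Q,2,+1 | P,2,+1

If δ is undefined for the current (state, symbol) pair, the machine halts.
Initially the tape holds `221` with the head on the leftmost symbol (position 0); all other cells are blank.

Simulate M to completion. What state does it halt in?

P | _[2]21   read 2 → write _, move 0, go to P
P | _[_]21   read _ → write 2, move -1, go to Q
Q | [_]221   read _ → write 2, move +1, go to P
P | 2[2]21   read 2 → write _, move 0, go to P
P | 2[_]21   read _ → write 2, move -1, go to Q
Q | [2]221   read 2 → write 2, move +1, go to Q
Q | 2[2]21   read 2 → write 2, move +1, go to Q
Q | 22[2]1   read 2 → write 2, move +1, go to Q
Q | 222[1]
No transition is defined for (Q, 1); M halts in state Q.

Q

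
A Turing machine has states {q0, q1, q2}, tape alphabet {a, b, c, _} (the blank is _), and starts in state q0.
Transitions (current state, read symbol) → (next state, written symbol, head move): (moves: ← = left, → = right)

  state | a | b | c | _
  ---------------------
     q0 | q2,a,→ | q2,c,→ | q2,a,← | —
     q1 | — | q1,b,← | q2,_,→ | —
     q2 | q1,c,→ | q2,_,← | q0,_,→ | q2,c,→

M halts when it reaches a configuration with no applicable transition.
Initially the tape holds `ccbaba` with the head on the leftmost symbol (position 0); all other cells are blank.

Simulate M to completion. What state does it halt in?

state=q0 head=0 tape=_[c]cbaba_   (q0,c)→(q2,a,←)
state=q2 head=-1 tape=[_]acbaba_   (q2,_)→(q2,c,→)
state=q2 head=0 tape=c[a]cbaba_   (q2,a)→(q1,c,→)
state=q1 head=1 tape=cc[c]baba_   (q1,c)→(q2,_,→)
state=q2 head=2 tape=cc_[b]aba_   (q2,b)→(q2,_,←)
state=q2 head=1 tape=cc[_]_aba_   (q2,_)→(q2,c,→)
state=q2 head=2 tape=ccc[_]aba_   (q2,_)→(q2,c,→)
state=q2 head=3 tape=cccc[a]ba_   (q2,a)→(q1,c,→)
state=q1 head=4 tape=ccccc[b]a_   (q1,b)→(q1,b,←)
state=q1 head=3 tape=cccc[c]ba_   (q1,c)→(q2,_,→)
state=q2 head=4 tape=cccc_[b]a_   (q2,b)→(q2,_,←)
state=q2 head=3 tape=cccc[_]_a_   (q2,_)→(q2,c,→)
state=q2 head=4 tape=ccccc[_]a_   (q2,_)→(q2,c,→)
state=q2 head=5 tape=cccccc[a]_   (q2,a)→(q1,c,→)
state=q1 head=6 tape=ccccccc[_]
No transition is defined for (q1, _); M halts in state q1.

q1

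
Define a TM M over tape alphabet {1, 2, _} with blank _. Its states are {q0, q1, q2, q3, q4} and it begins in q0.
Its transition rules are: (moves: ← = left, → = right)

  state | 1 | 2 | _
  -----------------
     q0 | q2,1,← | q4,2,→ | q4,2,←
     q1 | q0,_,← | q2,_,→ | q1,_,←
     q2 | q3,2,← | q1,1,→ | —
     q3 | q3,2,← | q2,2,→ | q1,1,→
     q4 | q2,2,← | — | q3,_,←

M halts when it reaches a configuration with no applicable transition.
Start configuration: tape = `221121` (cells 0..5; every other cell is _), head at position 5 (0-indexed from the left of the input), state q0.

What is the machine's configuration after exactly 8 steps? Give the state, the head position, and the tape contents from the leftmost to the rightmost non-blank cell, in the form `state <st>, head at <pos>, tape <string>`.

q0 | 22112[1]   read 1 → write 1, move ←, go to q2
q2 | 2211[2]1   read 2 → write 1, move →, go to q1
q1 | 22111[1]   read 1 → write _, move ←, go to q0
q0 | 2211[1]_   read 1 → write 1, move ←, go to q2
q2 | 221[1]1_   read 1 → write 2, move ←, go to q3
q3 | 22[1]21_   read 1 → write 2, move ←, go to q3
q3 | 2[2]221_   read 2 → write 2, move →, go to q2
q2 | 22[2]21_   read 2 → write 1, move →, go to q1
q1 | 221[2]1_
After 8 steps: state q1, head at 3, tape 22121.

state q1, head at 3, tape 22121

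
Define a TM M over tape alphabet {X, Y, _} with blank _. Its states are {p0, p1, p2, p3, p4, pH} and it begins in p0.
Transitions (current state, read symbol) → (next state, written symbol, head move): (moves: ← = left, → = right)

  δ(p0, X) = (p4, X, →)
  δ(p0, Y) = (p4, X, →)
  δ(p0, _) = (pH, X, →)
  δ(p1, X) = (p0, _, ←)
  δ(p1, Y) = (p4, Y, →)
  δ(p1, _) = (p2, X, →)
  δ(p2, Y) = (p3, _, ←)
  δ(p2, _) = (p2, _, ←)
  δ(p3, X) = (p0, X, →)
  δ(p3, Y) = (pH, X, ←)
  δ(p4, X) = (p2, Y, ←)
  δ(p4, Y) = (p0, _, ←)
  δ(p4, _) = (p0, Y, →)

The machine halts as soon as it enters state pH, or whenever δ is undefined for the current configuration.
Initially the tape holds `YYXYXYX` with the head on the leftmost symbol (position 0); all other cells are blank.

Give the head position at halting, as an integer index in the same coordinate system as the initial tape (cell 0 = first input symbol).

state=p0 head=0 tape=[Y]YXYXYX___   (p0,Y)→(p4,X,→)
state=p4 head=1 tape=X[Y]XYXYX___   (p4,Y)→(p0,_,←)
state=p0 head=0 tape=[X]_XYXYX___   (p0,X)→(p4,X,→)
state=p4 head=1 tape=X[_]XYXYX___   (p4,_)→(p0,Y,→)
state=p0 head=2 tape=XY[X]YXYX___   (p0,X)→(p4,X,→)
state=p4 head=3 tape=XYX[Y]XYX___   (p4,Y)→(p0,_,←)
state=p0 head=2 tape=XY[X]_XYX___   (p0,X)→(p4,X,→)
state=p4 head=3 tape=XYX[_]XYX___   (p4,_)→(p0,Y,→)
state=p0 head=4 tape=XYXY[X]YX___   (p0,X)→(p4,X,→)
state=p4 head=5 tape=XYXYX[Y]X___   (p4,Y)→(p0,_,←)
state=p0 head=4 tape=XYXY[X]_X___   (p0,X)→(p4,X,→)
state=p4 head=5 tape=XYXYX[_]X___   (p4,_)→(p0,Y,→)
state=p0 head=6 tape=XYXYXY[X]___   (p0,X)→(p4,X,→)
state=p4 head=7 tape=XYXYXYX[_]__   (p4,_)→(p0,Y,→)
state=p0 head=8 tape=XYXYXYXY[_]_   (p0,_)→(pH,X,→)
state=pH head=9 tape=XYXYXYXYX[_]
At halt the head is at cell 9.

9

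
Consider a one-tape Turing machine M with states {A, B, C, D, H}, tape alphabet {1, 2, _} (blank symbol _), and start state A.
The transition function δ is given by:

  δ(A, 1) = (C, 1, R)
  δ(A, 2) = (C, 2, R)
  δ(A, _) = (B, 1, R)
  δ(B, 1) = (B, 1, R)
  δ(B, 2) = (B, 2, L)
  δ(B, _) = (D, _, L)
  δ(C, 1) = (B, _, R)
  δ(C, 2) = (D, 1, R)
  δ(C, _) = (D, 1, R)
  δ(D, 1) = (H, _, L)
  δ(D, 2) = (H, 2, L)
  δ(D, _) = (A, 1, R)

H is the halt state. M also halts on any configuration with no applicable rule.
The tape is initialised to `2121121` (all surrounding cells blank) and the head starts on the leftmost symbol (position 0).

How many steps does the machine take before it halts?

5

A | _[2]121121   read 2 → write 2, move R, go to C
C | _2[1]21121   read 1 → write _, move R, go to B
B | _2_[2]1121   read 2 → write 2, move L, go to B
B | _2[_]21121   read _ → write _, move L, go to D
D | _[2]_21121   read 2 → write 2, move L, go to H
H | [_]2_21121
M halts after 5 transitions.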